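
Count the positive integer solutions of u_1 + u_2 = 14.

Substitute u'_i = u_i - 1 (so u'_i >= 0). Then sum u'_i = 14 - 2 = 12.
Stars and bars: C(12+2-1, 2-1) = C(13,1).

Final answer: C(13,1) = 13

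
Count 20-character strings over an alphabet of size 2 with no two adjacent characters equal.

First character: 2 choices. Each subsequent: 1 choices (must differ from the previous one).
Total: 2 x 1^19.

Final answer: 2 x 1^{19} = 2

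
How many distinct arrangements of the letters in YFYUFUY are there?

Letters (F:2, U:2, Y:3). Total letters: 7.
Permutations = 7!/(3! x 2! x 2!).

Final answer: 210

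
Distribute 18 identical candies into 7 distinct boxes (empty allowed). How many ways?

Stars and bars: C(n+k-1, k-1) = C(24,6).

Final answer: C(24,6) = 134596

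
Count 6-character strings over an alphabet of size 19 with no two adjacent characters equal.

First character: 19 choices. Each subsequent: 18 choices (must differ from the previous one).
Total: 19 x 18^5.

Final answer: 19 x 18^{5} = 35901792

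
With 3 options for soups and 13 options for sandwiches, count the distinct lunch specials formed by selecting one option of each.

By the multiplication principle: 3 x 13.

Final answer: 39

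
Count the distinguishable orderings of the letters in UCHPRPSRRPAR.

Letters (A:1, C:1, H:1, P:3, R:4, S:1, U:1). Total letters: 12.
Permutations = 12!/(4! x 3!).

Final answer: 3326400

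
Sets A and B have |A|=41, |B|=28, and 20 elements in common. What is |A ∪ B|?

|A union B| = |A| + |B| - |A intersect B| = 41 + 28 - 20.

Final answer: 49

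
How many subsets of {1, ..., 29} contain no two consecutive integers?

Condition on whether n belongs to the subset: if not, any valid subset of {1, ..., n-1} works (a(n-1)); if so, n-1 is excluded and the rest is a valid subset of {1, ..., n-2} (a(n-2)). Hence a(n) = a(n-1) + a(n-2), a(1)=2, a(2)=3.
Building up term by term: a(1)=2, a(2)=3, a(3)=5, a(4)=8, a(5)=13, a(6)=21, a(7)=34, a(8)=55, a(9)=89, a(10)=144, a(11)=233, a(12)=377, a(13)=610, a(14)=987, a(15)=1597, a(16)=2584, a(17)=4181, a(18)=6765, a(19)=10946, a(20)=17711, a(21)=28657, a(22)=46368, a(23)=75025, a(24)=121393, a(25)=196418, a(26)=317811, a(27)=514229, a(28)=832040, a(29)=1346269.

Final answer: 1346269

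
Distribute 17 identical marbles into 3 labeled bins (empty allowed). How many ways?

Stars and bars: C(n+k-1, k-1) = C(19,2).

Final answer: C(19,2) = 171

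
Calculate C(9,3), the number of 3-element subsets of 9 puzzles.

C(9,3) = 9!/(3! x 6!).

Final answer: \binom{9}{3} = 84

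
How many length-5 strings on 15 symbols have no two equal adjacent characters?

First character: 15 choices. Each subsequent: 14 choices (must differ from the previous one).
Total: 15 x 14^4.

Final answer: 15 x 14^{4} = 576240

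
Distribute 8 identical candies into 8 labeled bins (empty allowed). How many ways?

Stars and bars: C(n+k-1, k-1) = C(15,7).

Final answer: C(15,7) = 6435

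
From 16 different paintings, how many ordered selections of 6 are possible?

P(16,6) = 16!/(16-6)! = 16!/10!.

Final answer: P(16,6) = 5765760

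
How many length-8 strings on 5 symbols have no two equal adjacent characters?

First character: 5 choices. Each subsequent: 4 choices (must differ from the previous one).
Total: 5 x 4^7.

Final answer: 5 x 4^{7} = 81920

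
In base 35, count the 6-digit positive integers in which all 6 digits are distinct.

First digit: 34 (nonzero). Second: 34 (not first). Third: 33, etc.
Total: 34 x 34 x 33 x 32 x 31 x 30.

Final answer: 1135284480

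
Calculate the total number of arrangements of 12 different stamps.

The number of ways to arrange 12 distinct objects is 12!.

Final answer: 12! = 479001600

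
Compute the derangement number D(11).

Use the recurrence D(n) = (n-1)(D(n-1) + D(n-2)) with D(0)=1, D(1)=0.
Building up: D(2)=1, D(3)=2, D(4)=9, D(5)=44, D(6)=265, D(7)=1854, D(8)=14833, D(9)=133496, D(10)=1334961.
D(11) = 10 x (D(10) + D(9)) = 10 x (1334961 + 133496).

Final answer: D(11) = 14684570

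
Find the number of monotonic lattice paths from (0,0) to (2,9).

Each path has 2 right steps and 9 up steps in some order (11 steps total).
Choose which 9 of the 11 steps are up: C(11,9).

Final answer: C(11,9) = 55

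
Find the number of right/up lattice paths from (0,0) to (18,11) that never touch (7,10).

Total paths to (18,11): C(29,11) = 34597290.
Paths through (7,10): C(17,10) x C(12,1) = 233376.
Avoiding (7,10): 34597290 - 233376.

Final answer: 34363914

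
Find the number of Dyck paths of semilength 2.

Total monotonic paths to (2,2): C(4,2) = 6.
Reflecting each bad path at its first crossing gives a bijection with paths to (1,3): C(4,3) = 4.
Valid Dyck paths: 6 - 4.
(Equivalently, C_{2} = C(4,2)/3 = 6/3.)

Final answer: C_{2} = 2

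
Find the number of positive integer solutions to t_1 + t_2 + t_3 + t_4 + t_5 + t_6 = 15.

Substitute t'_i = t_i - 1 (so t'_i >= 0). Then sum t'_i = 15 - 6 = 9.
Stars and bars: C(9+6-1, 6-1) = C(14,5).

Final answer: C(14,5) = 2002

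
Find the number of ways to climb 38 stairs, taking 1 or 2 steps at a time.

Let f(n) be the number of climbs. Removing the last move (1 or 2 steps) gives f(n) = f(n-1) + f(n-2); base cases f(1)=1, f(2)=2.
Building up term by term: f(1)=1, f(2)=2, f(3)=3, f(4)=5, f(5)=8, f(6)=13, f(7)=21, f(8)=34, f(9)=55, f(10)=89, f(11)=144, f(12)=233, f(13)=377, f(14)=610, f(15)=987, f(16)=1597, f(17)=2584, f(18)=4181, f(19)=6765, f(20)=10946, f(21)=17711, f(22)=28657, f(23)=46368, f(24)=75025, f(25)=121393, f(26)=196418, f(27)=317811, f(28)=514229, f(29)=832040, f(30)=1346269, f(31)=2178309, f(32)=3524578, f(33)=5702887, f(34)=9227465, f(35)=14930352, f(36)=24157817, f(37)=39088169, f(38)=63245986.

Final answer: 63245986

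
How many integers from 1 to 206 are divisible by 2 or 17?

Multiples of 2: 103. Multiples of 17: 12. Of both (lcm=34): 6.
By inclusion-exclusion: 103 + 12 - 6.

Final answer: 109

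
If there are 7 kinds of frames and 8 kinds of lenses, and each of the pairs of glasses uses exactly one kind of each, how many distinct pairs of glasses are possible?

By the multiplication principle: 7 x 8.

Final answer: 56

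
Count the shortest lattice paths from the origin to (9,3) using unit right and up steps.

Each path has 9 right steps and 3 up steps in some order (12 steps total).
Choose which 3 of the 12 steps are up: C(12,3).

Final answer: C(12,3) = 220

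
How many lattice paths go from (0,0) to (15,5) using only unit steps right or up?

Each path has 15 right steps and 5 up steps in some order (20 steps total).
Choose which 5 of the 20 steps are up: C(20,5).

Final answer: C(20,5) = 15504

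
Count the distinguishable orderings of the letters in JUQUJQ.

Letters (J:2, Q:2, U:2). Total letters: 6.
Permutations = 6!/(2! x 2! x 2!).

Final answer: 90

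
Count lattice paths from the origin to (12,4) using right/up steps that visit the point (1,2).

Paths (0,0)->(1,2): C(3,2) = 3.
Paths (1,2)->(12,4): C(13,2) = 78.
By multiplication principle: 3 x 78.

Final answer: 234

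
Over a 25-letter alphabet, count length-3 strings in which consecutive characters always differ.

Let g(n) count such strings. g(1) = 25, and each valid string of length n-1 extends in 24 ways (any symbol but the last), so g(n) = 24 g(n-1).
Total: g(3) = 25 x 24^2.

Final answer: 25 x 24^{2} = 14400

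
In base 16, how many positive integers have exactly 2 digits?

Leading digit: 15 options (nonzero). Other 1 digit(s): 16 options each.
Total: 15 x 16^1.

Final answer: 240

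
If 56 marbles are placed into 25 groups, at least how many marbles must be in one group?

By the pigeonhole principle: ceiling(56/25).

Final answer: 3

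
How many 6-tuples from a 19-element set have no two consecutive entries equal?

First character: 19 choices. Each subsequent: 18 choices (must differ from the previous one).
Total: 19 x 18^5.

Final answer: 19 x 18^{5} = 35901792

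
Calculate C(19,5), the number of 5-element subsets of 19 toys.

C(19,5) = 19!/(5! x (19-5)!).

Final answer: C(19,5) = 11628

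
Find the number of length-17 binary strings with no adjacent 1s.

Classify by the final bit: ...0 gives a(n-1) strings, ...01 gives a(n-2) strings. Thus a(n) = a(n-1) + a(n-2) with a(1)=2, a(2)=3.
Computing successive values: a(1)=2, a(2)=3, a(3)=5, a(4)=8, a(5)=13, a(6)=21, a(7)=34, a(8)=55, a(9)=89, a(10)=144, a(11)=233, a(12)=377, a(13)=610, a(14)=987, a(15)=1597, a(16)=2584, a(17)=4181.

Final answer: 4181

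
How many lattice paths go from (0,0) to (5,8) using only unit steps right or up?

Each path has 5 right steps and 8 up steps in some order (13 steps total).
Choose which 8 of the 13 steps are up: C(13,8).

Final answer: C(13,8) = 1287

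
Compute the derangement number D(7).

D(n) = (n-1)(D(n-1) + D(n-2)), D(0)=1, D(1)=0.
D(2) = 1 x (0 + 1) = 1
D(3) = 2 x (1 + 0) = 2
D(4) = 3 x (2 + 1) = 9
D(5) = 4 x (9 + 2) = 44
D(6) = 5 x (44 + 9) = 265
D(7) = 6 x (D(6) + D(5)) = 6 x (265 + 44)

Final answer: D(7) = 1854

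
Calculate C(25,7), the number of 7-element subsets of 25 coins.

C(25,7) = 25!/(7! x 18!).

Final answer: \binom{25}{7} = 480700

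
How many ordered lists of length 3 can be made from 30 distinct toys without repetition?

P(30,3) = 30!/(30-3)! = 30!/27!.

Final answer: P(30,3) = 24360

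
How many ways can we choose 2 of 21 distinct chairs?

C(21,2) = 21!/(2! x (21-2)!).

Final answer: C(21,2) = 210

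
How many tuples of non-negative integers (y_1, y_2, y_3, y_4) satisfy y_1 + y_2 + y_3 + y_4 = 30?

Stars and bars with 30 stars and 3 bars:
C(30+4-1, 4-1) = C(33,3).

Final answer: C(33,3) = 5456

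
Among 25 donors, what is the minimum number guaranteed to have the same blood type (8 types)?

There are 8 possible values for blood type (8 types). With 25 donors and 8 categories, by pigeonhole: ceiling(25/8).

Final answer: 4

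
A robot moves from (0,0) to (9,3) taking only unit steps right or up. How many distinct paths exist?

Each path has 9 right steps and 3 up steps in some order (12 steps total).
Choose which 3 of the 12 steps are up: C(12,3).

Final answer: C(12,3) = 220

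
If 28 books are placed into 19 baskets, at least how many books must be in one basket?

By the pigeonhole principle: ceiling(28/19).

Final answer: 2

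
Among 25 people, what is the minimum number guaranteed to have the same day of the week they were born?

There are 7 possible values for day of the week they were born. With 25 people and 7 categories, by pigeonhole: ceiling(25/7).

Final answer: 4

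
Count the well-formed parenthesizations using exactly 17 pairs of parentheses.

The structures are counted by the Catalan number C_n. Here n = 17 (pairs).
Using C_0 = 1 and C_(k+1) = C_k x 2(2k+1)/(k+2), build up term by term: C_1=1, C_2=2, C_3=5, C_4=14, C_5=42, C_6=132, C_7=429, C_8=1430, C_9=4862, C_10=16796, C_11=58786, C_12=208012, C_13=742900, C_14=2674440, C_15=9694845, C_16=35357670, C_17=129644790.

Final answer: C_{17} = 129644790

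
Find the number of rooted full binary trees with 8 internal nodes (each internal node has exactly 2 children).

The structures are counted by the Catalan number C_n. Here n = 8.
C_n = C(2n,n) - C(2n,n+1), so C_{8} = C(16,8) - C(16,9) = 12870 - 11440.

Final answer: C_{8} = 1430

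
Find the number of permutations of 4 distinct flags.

The number of ways to arrange 4 distinct objects is 4!.

Final answer: 4! = 24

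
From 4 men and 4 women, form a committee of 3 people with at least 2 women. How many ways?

Sum over valid woman counts:
C(4,2)C(4,1) = 24
C(4,3)C(4,0) = 4
Total: 24 + 4.

Final answer: 28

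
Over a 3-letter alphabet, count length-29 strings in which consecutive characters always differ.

Let g(n) count such strings. g(1) = 3, and each valid string of length n-1 extends in 2 ways (any symbol but the last), so g(n) = 2 g(n-1).
Total: g(29) = 3 x 2^28.

Final answer: 3 x 2^{28} = 805306368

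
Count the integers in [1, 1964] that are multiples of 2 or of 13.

Multiples of 2: 982. Multiples of 13: 151. Of both (lcm=26): 75.
By inclusion-exclusion: 982 + 151 - 75.

Final answer: 1058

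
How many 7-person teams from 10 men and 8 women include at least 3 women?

Sum over valid woman counts:
C(8,3)C(10,4) = 11760
C(8,4)C(10,3) = 8400
C(8,5)C(10,2) = 2520
C(8,6)C(10,1) = 280
C(8,7)C(10,0) = 8
Total: 11760 + 8400 + 2520 + 280 + 8.

Final answer: 22968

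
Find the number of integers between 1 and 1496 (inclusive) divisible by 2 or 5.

Multiples of 2: 748. Multiples of 5: 299. Of both (lcm=10): 149.
By inclusion-exclusion: 748 + 299 - 149.

Final answer: 898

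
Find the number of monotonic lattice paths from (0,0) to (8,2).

Each path has 8 right steps and 2 up steps in some order (10 steps total).
Choose which 2 of the 10 steps are up: C(10,2).

Final answer: C(10,2) = 45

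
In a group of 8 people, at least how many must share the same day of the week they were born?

There are 7 possible values for day of the week they were born. With 8 people and 7 categories, by pigeonhole: ceiling(8/7).

Final answer: 2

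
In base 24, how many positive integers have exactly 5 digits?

In base 24, the leading digit has 23 choices (1..23); each of the remaining 4 digits has 24 choices.
Total: 23 x 24^4.

Final answer: 7630848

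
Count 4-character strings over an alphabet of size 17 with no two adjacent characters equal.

Let g(n) count such strings. g(1) = 17, and each valid string of length n-1 extends in 16 ways (any symbol but the last), so g(n) = 16 g(n-1).
Total: g(4) = 17 x 16^3.

Final answer: 17 x 16^{3} = 69632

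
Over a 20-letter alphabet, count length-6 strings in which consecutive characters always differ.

First character: 20 choices. Each subsequent: 19 choices (must differ from the previous one).
Total: 20 x 19^5.

Final answer: 20 x 19^{5} = 49521980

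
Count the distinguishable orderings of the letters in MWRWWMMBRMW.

Letters (B:1, M:4, R:2, W:4). Total letters: 11.
Permutations = 11!/(4! x 4! x 2!).

Final answer: 34650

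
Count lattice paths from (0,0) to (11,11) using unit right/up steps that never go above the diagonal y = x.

Total monotonic paths to (11,11): C(22,11) = 705432.
By the reflection principle, paths that go above the diagonal number C(22,12) = 646646.
Valid Dyck paths: 705432 - 646646.
(This is the Catalan number C_{11}.)

Final answer: C_{11} = 58786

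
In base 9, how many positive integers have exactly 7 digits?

These are the integers in [9^6, 9^7), so the count is 9^7 - 9^6 = 8 x 9^6.

Final answer: 4251528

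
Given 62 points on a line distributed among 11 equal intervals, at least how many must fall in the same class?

By pigeonhole with 62 objects and 11 categories: ceiling(62/11).

Final answer: 6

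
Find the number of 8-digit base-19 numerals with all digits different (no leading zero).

First digit: 18 (nonzero). Second: 18 (not first). Third: 17, etc.
Total: 18 x 18 x 17 x 16 x 15 x 14 x 13 x 12.

Final answer: 2887073280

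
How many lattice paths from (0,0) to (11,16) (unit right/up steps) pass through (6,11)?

Paths (0,0)->(6,11): C(17,11) = 12376.
Paths (6,11)->(11,16): C(10,5) = 252.
By multiplication principle: 12376 x 252.

Final answer: 3118752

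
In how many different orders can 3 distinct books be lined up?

The number of ways to arrange 3 distinct objects is 3!.

Final answer: 3! = 6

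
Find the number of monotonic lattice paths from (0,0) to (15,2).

Each path has 15 right steps and 2 up steps in some order (17 steps total).
Choose which 2 of the 17 steps are up: C(17,2).

Final answer: C(17,2) = 136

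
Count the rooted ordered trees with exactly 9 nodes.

The structures are counted by the Catalan number C_n. Here n = 9 - 1 = 8.
Using C_0 = 1 and C_(k+1) = C_k x 2(2k+1)/(k+2), build up term by term: C_1=1, C_2=2, C_3=5, C_4=14, C_5=42, C_6=132, C_7=429, C_8=1430.

Final answer: C_{8} = 1430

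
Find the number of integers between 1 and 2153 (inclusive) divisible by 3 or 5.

Multiples of 3: 717. Multiples of 5: 430. Of both (lcm=15): 143.
By inclusion-exclusion: 717 + 430 - 143.

Final answer: 1004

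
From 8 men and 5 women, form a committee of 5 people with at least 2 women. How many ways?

Sum over valid woman counts:
C(5,2)C(8,3) = 560
C(5,3)C(8,2) = 280
C(5,4)C(8,1) = 40
C(5,5)C(8,0) = 1
Total: 560 + 280 + 40 + 1.

Final answer: 881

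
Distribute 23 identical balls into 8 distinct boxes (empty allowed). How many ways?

Stars and bars: C(n+k-1, k-1) = C(30,7).

Final answer: C(30,7) = 2035800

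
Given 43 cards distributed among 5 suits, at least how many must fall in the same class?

By pigeonhole with 43 objects and 5 categories: ceiling(43/5).

Final answer: 9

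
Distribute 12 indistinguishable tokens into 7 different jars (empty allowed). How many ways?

Stars and bars: C(n+k-1, k-1) = C(18,6).

Final answer: C(18,6) = 18564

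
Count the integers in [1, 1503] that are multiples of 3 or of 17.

Multiples of 3: 501. Multiples of 17: 88. Of both (lcm=51): 29.
By inclusion-exclusion: 501 + 88 - 29.

Final answer: 560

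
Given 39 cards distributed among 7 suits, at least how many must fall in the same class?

By pigeonhole with 39 objects and 7 categories: ceiling(39/7).

Final answer: 6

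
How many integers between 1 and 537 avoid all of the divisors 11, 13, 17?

|div by 11|=48, |div by 13|=41, |div by 17|=31.
|div by 11&13|=3, |div by 11&17|=2, |div by 13&17|=2, |div by all|=0.
By inclusion-exclusion, divisible by at least one: 48+41+31-3-2-2+0 = 113.
Not divisible by any: 537 - 113.

Final answer: 424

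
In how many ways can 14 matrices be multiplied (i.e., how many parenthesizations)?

The structures are counted by the Catalan number C_n. Here n = 14 - 1 = 13.
C_n = (2n)!/(n!(n+1)!), so C_{13} = 26!/(13! x 14!) = C(26,13)/14 = 10400600/14.

Final answer: C_{13} = 742900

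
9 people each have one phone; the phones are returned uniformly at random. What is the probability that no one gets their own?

Derangements satisfy D(n) = (n-1)(D(n-1) + D(n-2)), starting from D(0)=1, D(1)=0.
Building up: D(2)=1, D(3)=2, D(4)=9, D(5)=44, D(6)=265, D(7)=1854, D(8)=14833, D(9)=133496.
Total arrangements: 9! = 362880.
Probability = D(9)/9! = 16687/45360.

Final answer: D(9)/9! = 133496/362880 = 0.367879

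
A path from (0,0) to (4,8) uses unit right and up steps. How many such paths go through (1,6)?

Paths (0,0)->(1,6): C(7,6) = 7.
Paths (1,6)->(4,8): C(5,2) = 10.
By multiplication principle: 7 x 10.

Final answer: 70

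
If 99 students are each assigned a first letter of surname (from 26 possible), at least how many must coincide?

There are 26 possible values for first letter of surname. With 99 students and 26 categories, by pigeonhole: ceiling(99/26).

Final answer: 4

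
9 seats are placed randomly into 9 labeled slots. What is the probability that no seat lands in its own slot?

Use the recurrence D(n) = (n-1)(D(n-1) + D(n-2)) with D(0)=1, D(1)=0.
Building up: D(2)=1, D(3)=2, D(4)=9, D(5)=44, D(6)=265, D(7)=1854, D(8)=14833, D(9)=133496.
Total arrangements: 9! = 362880.
Probability = D(9)/9! = 16687/45360.

Final answer: D(9)/9! = 133496/362880 = 0.367879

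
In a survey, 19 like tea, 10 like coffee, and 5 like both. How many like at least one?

|A union B| = |A| + |B| - |A intersect B| = 19 + 10 - 5.

Final answer: 24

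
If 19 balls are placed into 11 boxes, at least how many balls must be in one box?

By the pigeonhole principle: ceiling(19/11).

Final answer: 2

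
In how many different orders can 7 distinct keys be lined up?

The number of ways to arrange 7 distinct objects is 7!.

Final answer: 7! = 5040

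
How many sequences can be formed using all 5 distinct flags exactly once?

The number of ways to arrange 5 distinct objects is 5!.

Final answer: 5! = 120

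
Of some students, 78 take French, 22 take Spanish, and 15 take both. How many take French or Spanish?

|A union B| = |A| + |B| - |A intersect B| = 78 + 22 - 15.

Final answer: 85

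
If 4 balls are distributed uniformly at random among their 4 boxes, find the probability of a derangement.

D(n) = (n-1)(D(n-1) + D(n-2)), D(0)=1, D(1)=0.
Building up: D(2)=1, D(3)=2, D(4)=9.
Total arrangements: 4! = 24.
Probability = D(4)/4! = 3/8.

Final answer: D(4)/4! = 9/24 = 0.375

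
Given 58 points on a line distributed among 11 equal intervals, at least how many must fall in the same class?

By pigeonhole with 58 objects and 11 categories: ceiling(58/11).

Final answer: 6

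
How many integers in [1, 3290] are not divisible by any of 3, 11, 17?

|div by 3|=1096, |div by 11|=299, |div by 17|=193.
|div by 3&11|=99, |div by 3&17|=64, |div by 11&17|=17, |div by all|=5.
By inclusion-exclusion, divisible by at least one: 1096+299+193-99-64-17+5 = 1413.
Not divisible by any: 3290 - 1413.

Final answer: 1877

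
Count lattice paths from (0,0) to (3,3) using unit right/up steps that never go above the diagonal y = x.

Total monotonic paths to (3,3): C(6,3) = 20.
Paths that cross above y=x (reflection bijection): C(6,4) = 15.
Valid Dyck paths: 20 - 15.
(Equivalently, C_{3} = C(6,3)/4 = 20/4.)

Final answer: C_{3} = 5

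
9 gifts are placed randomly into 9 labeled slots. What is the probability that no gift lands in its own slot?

Use the recurrence D(n) = (n-1)(D(n-1) + D(n-2)) with D(0)=1, D(1)=0.
Building up: D(2)=1, D(3)=2, D(4)=9, D(5)=44, D(6)=265, D(7)=1854, D(8)=14833, D(9)=133496.
Total arrangements: 9! = 362880.
Probability = D(9)/9! = 16687/45360.

Final answer: D(9)/9! = 133496/362880 = 0.367879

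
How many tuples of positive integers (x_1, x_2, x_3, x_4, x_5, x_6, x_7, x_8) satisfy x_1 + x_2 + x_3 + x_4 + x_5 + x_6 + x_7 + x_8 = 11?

Substitute x'_i = x_i - 1 (so x'_i >= 0). Then sum x'_i = 11 - 8 = 3.
Stars and bars: C(3+8-1, 8-1) = C(10,7).

Final answer: C(10,7) = 120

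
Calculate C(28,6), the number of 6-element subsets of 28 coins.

C(28,6) = 28!/(6! x 22!).

Final answer: \binom{28}{6} = 376740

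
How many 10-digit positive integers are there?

These are the integers in [10^9, 10^10), so the count is 10^10 - 10^9 = 9 x 10^9.

Final answer: 9000000000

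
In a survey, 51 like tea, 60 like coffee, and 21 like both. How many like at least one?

|A union B| = |A| + |B| - |A intersect B| = 51 + 60 - 21.

Final answer: 90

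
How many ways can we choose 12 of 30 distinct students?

C(30,12) = 30!/(12! x 18!).

Final answer: \binom{30}{12} = 86493225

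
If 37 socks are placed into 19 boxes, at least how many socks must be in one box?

By the pigeonhole principle: ceiling(37/19).

Final answer: 2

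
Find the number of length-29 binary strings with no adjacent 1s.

Classify by the final bit: ...0 gives a(n-1) strings, ...01 gives a(n-2) strings. Thus a(n) = a(n-1) + a(n-2) with a(1)=2, a(2)=3.
Computing successive values: a(1)=2, a(2)=3, a(3)=5, a(4)=8, a(5)=13, a(6)=21, a(7)=34, a(8)=55, a(9)=89, a(10)=144, a(11)=233, a(12)=377, a(13)=610, a(14)=987, a(15)=1597, a(16)=2584, a(17)=4181, a(18)=6765, a(19)=10946, a(20)=17711, a(21)=28657, a(22)=46368, a(23)=75025, a(24)=121393, a(25)=196418, a(26)=317811, a(27)=514229, a(28)=832040, a(29)=1346269.

Final answer: 1346269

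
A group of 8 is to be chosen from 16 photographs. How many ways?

C(16,8) = 16!/(8! x (16-8)!).

Final answer: C(16,8) = 12870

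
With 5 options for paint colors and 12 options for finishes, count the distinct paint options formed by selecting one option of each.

By the multiplication principle: 5 x 12.

Final answer: 60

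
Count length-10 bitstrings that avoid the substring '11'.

Classify by the final bit: ...0 gives a(n-1) strings, ...01 gives a(n-2) strings. Thus a(n) = a(n-1) + a(n-2) with a(1)=2, a(2)=3.
Iterating the recurrence: a(1)=2, a(2)=3, a(3)=5, a(4)=8, a(5)=13, a(6)=21, a(7)=34, a(8)=55, a(9)=89, a(10)=144.

Final answer: 144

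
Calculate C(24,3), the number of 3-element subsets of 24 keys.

C(24,3) = 24!/(3! x 21!).

Final answer: \binom{24}{3} = 2024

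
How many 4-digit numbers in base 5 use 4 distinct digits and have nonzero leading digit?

The leading digit has 4 choices (anything but zero); the next has 4 (anything but the first), then 3, and so on, one fewer each time.
Total: 4 x 4 x 3 x 2.

Final answer: 96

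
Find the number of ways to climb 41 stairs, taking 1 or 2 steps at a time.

Let f(n) count the ways. The last step is size 1 or 2, so f(n) = f(n-1) + f(n-2) with f(1)=1, f(2)=2.
Computing successive values: f(1)=1, f(2)=2, f(3)=3, f(4)=5, f(5)=8, f(6)=13, f(7)=21, f(8)=34, f(9)=55, f(10)=89, f(11)=144, f(12)=233, f(13)=377, f(14)=610, f(15)=987, f(16)=1597, f(17)=2584, f(18)=4181, f(19)=6765, f(20)=10946, f(21)=17711, f(22)=28657, f(23)=46368, f(24)=75025, f(25)=121393, f(26)=196418, f(27)=317811, f(28)=514229, f(29)=832040, f(30)=1346269, f(31)=2178309, f(32)=3524578, f(33)=5702887, f(34)=9227465, f(35)=14930352, f(36)=24157817, f(37)=39088169, f(38)=63245986, f(39)=102334155, f(40)=165580141, f(41)=267914296.

Final answer: 267914296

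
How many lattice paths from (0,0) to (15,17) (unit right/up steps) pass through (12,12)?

Paths (0,0)->(12,12): C(24,12) = 2704156.
Paths (12,12)->(15,17): C(8,5) = 56.
By multiplication principle: 2704156 x 56.

Final answer: 151432736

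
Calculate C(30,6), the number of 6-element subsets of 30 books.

C(30,6) = 30!/(6! x 24!).

Final answer: \binom{30}{6} = 593775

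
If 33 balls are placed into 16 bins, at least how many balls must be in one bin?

By the pigeonhole principle: ceiling(33/16).

Final answer: 3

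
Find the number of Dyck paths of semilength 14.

Total monotonic paths to (14,14): C(28,14) = 40116600.
Paths that cross above y=x (reflection bijection): C(28,15) = 37442160.
Valid Dyck paths: 40116600 - 37442160.
(This is the Catalan number C_{14}.)

Final answer: C_{14} = 2674440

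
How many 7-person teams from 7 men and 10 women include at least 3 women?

Sum over valid woman counts:
C(10,3)C(7,4) = 4200
C(10,4)C(7,3) = 7350
C(10,5)C(7,2) = 5292
C(10,6)C(7,1) = 1470
C(10,7)C(7,0) = 120
Total: 4200 + 7350 + 5292 + 1470 + 120.

Final answer: 18432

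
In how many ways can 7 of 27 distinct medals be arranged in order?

P(27,7) = 27!/(27-7)! = 27!/20!.

Final answer: P(27,7) = 4475671200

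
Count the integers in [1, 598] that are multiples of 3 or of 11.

Multiples of 3: 199. Multiples of 11: 54. Of both (lcm=33): 18.
By inclusion-exclusion: 199 + 54 - 18.

Final answer: 235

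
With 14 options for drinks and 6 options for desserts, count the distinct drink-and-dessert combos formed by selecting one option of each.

By the multiplication principle: 14 x 6.

Final answer: 84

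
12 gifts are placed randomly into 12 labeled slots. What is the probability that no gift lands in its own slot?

D(n) = (n-1)(D(n-1) + D(n-2)), D(0)=1, D(1)=0.
Building up: D(2)=1, D(3)=2, D(4)=9, D(5)=44, D(6)=265, D(7)=1854, D(8)=14833, D(9)=133496, D(10)=1334961, D(11)=14684570, D(12)=176214841.
Total arrangements: 12! = 479001600.
Probability = D(12)/12! = 16019531/43545600.

Final answer: D(12)/12! = 176214841/479001600 = 0.367879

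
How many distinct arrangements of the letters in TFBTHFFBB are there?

Letters (B:3, F:3, H:1, T:2). Total letters: 9.
Permutations = 9!/(3! x 3! x 2!).

Final answer: 5040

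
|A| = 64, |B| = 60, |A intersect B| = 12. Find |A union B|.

|A union B| = |A| + |B| - |A intersect B| = 64 + 60 - 12.

Final answer: 112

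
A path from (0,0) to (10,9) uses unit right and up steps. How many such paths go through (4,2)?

Paths (0,0)->(4,2): C(6,2) = 15.
Paths (4,2)->(10,9): C(13,7) = 1716.
By multiplication principle: 15 x 1716.

Final answer: 25740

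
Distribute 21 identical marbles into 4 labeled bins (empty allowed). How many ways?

Stars and bars: C(n+k-1, k-1) = C(24,3).

Final answer: C(24,3) = 2024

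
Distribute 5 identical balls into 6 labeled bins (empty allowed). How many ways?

Stars and bars: C(n+k-1, k-1) = C(10,5).

Final answer: C(10,5) = 252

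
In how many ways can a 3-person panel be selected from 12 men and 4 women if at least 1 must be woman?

Sum over valid woman counts:
C(4,1)C(12,2) = 264
C(4,2)C(12,1) = 72
C(4,3)C(12,0) = 4
Total: 264 + 72 + 4.

Final answer: 340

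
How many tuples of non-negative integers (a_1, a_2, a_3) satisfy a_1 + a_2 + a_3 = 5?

Stars and bars with 5 stars and 2 bars:
C(5+3-1, 3-1) = C(7,2).

Final answer: C(7,2) = 21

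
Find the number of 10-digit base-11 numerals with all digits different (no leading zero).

The leading digit has 10 choices (anything but zero); the next has 10 (anything but the first), then 9, and so on, one fewer each time.
Total: 10 x 10 x 9 x 8 x 7 x 6 x 5 x 4 x 3 x 2.

Final answer: 36288000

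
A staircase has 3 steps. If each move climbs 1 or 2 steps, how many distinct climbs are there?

Condition on the final move: it is a 1-step (f(n-1) ways to get there) or a 2-step (f(n-2) ways), so f(n) = f(n-1) + f(n-2), with f(1)=1, f(2)=2.
Computing successive values: f(1)=1, f(2)=2, f(3)=3.

Final answer: 3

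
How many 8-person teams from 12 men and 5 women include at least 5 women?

Sum over valid woman counts:
C(5,5)C(12,3).

Final answer: 220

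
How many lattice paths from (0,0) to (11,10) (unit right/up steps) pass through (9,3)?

Paths (0,0)->(9,3): C(12,3) = 220.
Paths (9,3)->(11,10): C(9,7) = 36.
By multiplication principle: 220 x 36.

Final answer: 7920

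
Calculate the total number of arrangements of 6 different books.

The number of ways to arrange 6 distinct objects is 6!.

Final answer: 6! = 720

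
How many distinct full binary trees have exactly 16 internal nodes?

This is counted by the nth Catalan number C_n. Here n = 16.
C_n = (2n)!/(n!(n+1)!), so C_{16} = 32!/(16! x 17!) = C(32,16)/17 = 601080390/17.

Final answer: C_{16} = 35357670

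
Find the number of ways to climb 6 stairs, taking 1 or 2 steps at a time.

Let f(n) be the number of climbs. Removing the last move (1 or 2 steps) gives f(n) = f(n-1) + f(n-2); base cases f(1)=1, f(2)=2.
Iterating the recurrence: f(1)=1, f(2)=2, f(3)=3, f(4)=5, f(5)=8, f(6)=13.

Final answer: 13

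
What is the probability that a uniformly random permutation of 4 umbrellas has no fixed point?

Derangements satisfy D(n) = (n-1)(D(n-1) + D(n-2)), starting from D(0)=1, D(1)=0.
Building up: D(2)=1, D(3)=2, D(4)=9.
Total arrangements: 4! = 24.
Probability = D(4)/4! = 3/8.

Final answer: D(4)/4! = 9/24 = 0.375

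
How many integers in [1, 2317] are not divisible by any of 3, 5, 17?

|div by 3|=772, |div by 5|=463, |div by 17|=136.
|div by 3&5|=154, |div by 3&17|=45, |div by 5&17|=27, |div by all|=9.
By inclusion-exclusion, divisible by at least one: 772+463+136-154-45-27+9 = 1154.
Not divisible by any: 2317 - 1154.

Final answer: 1163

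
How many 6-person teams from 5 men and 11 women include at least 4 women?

Sum over valid woman counts:
C(11,4)C(5,2) = 3300
C(11,5)C(5,1) = 2310
C(11,6)C(5,0) = 462
Total: 3300 + 2310 + 462.

Final answer: 6072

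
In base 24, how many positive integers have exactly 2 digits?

These are the integers in [24^1, 24^2), so the count is 24^2 - 24^1 = 23 x 24^1.

Final answer: 552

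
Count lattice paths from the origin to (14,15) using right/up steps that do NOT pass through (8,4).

Total paths to (14,15): C(29,15) = 77558760.
Paths through (8,4): C(12,4) x C(17,11) = 6126120.
Avoiding (8,4): 77558760 - 6126120.

Final answer: 71432640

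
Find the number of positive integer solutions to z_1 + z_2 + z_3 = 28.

Substitute z'_i = z_i - 1 (so z'_i >= 0). Then sum z'_i = 28 - 3 = 25.
Stars and bars: C(25+3-1, 3-1) = C(27,2).

Final answer: C(27,2) = 351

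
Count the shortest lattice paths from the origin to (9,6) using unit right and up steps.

Each path has 9 right steps and 6 up steps in some order (15 steps total).
Choose which 6 of the 15 steps are up: C(15,6).

Final answer: C(15,6) = 5005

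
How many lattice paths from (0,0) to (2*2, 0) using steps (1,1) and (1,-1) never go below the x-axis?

Total monotonic paths to (2,2): C(4,2) = 6.
A path is bad iff it touches y = x + 1; reflecting its initial segment maps bad paths bijectively onto all paths to (1,3), of which there are C(4,3) = 4.
Valid Dyck paths: 6 - 4.
(Check: C(4,2) - C(4,3) = C(4,2)/3, the Catalan number C_{2}.)

Final answer: C_{2} = 2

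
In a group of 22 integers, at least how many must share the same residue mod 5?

There are 5 possible values for residue mod 5. With 22 integers and 5 categories, by pigeonhole: ceiling(22/5).

Final answer: 5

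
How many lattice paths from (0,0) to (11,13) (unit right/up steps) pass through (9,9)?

Paths (0,0)->(9,9): C(18,9) = 48620.
Paths (9,9)->(11,13): C(6,4) = 15.
By multiplication principle: 48620 x 15.

Final answer: 729300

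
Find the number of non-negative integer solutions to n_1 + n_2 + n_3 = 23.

Stars and bars with 23 stars and 2 bars:
C(23+3-1, 3-1) = C(25,2).

Final answer: C(25,2) = 300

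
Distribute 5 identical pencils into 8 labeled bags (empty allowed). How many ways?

Stars and bars: C(n+k-1, k-1) = C(12,7).

Final answer: C(12,7) = 792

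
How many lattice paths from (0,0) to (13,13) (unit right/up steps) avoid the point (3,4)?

Total paths to (13,13): C(26,13) = 10400600.
Paths through (3,4): C(7,4) x C(19,9) = 3233230.
Avoiding (3,4): 10400600 - 3233230.

Final answer: 7167370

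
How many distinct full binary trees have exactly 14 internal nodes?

This is counted by the nth Catalan number C_n. Here n = 14.
C_n = C(2n,n)/(n+1), so C_{14} = C(28,14)/15 = 40116600/15.

Final answer: C_{14} = 2674440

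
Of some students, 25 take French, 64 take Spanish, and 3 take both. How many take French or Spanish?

|A union B| = |A| + |B| - |A intersect B| = 25 + 64 - 3.

Final answer: 86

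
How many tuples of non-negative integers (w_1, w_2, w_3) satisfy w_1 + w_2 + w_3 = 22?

Stars and bars with 22 stars and 2 bars:
C(22+3-1, 3-1) = C(24,2).

Final answer: C(24,2) = 276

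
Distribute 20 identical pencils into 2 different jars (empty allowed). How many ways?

Stars and bars: C(n+k-1, k-1) = C(21,1).

Final answer: C(21,1) = 21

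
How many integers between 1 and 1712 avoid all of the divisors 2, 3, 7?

|div by 2|=856, |div by 3|=570, |div by 7|=244.
|div by 2&3|=285, |div by 2&7|=122, |div by 3&7|=81, |div by all|=40.
By inclusion-exclusion, divisible by at least one: 856+570+244-285-122-81+40 = 1222.
Not divisible by any: 1712 - 1222.

Final answer: 490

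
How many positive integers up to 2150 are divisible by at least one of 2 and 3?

Multiples of 2: 1075. Multiples of 3: 716. Of both (lcm=6): 358.
By inclusion-exclusion: 1075 + 716 - 358.

Final answer: 1433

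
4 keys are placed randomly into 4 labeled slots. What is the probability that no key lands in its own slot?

Derangements satisfy D(n) = (n-1)(D(n-1) + D(n-2)), starting from D(0)=1, D(1)=0.
Building up: D(2)=1, D(3)=2, D(4)=9.
Total arrangements: 4! = 24.
Probability = D(4)/4! = 3/8.

Final answer: D(4)/4! = 9/24 = 0.375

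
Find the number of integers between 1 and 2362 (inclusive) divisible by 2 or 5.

Multiples of 2: 1181. Multiples of 5: 472. Of both (lcm=10): 236.
By inclusion-exclusion: 1181 + 472 - 236.

Final answer: 1417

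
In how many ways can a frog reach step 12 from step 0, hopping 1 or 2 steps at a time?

Let f(n) be the number of climbs. Removing the last move (1 or 2 steps) gives f(n) = f(n-1) + f(n-2); base cases f(1)=1, f(2)=2.
Computing successive values: f(1)=1, f(2)=2, f(3)=3, f(4)=5, f(5)=8, f(6)=13, f(7)=21, f(8)=34, f(9)=55, f(10)=89, f(11)=144, f(12)=233.

Final answer: 233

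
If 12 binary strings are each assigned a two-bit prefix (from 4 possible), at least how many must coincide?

There are 4 possible values for two-bit prefix. With 12 binary strings and 4 categories, by pigeonhole: ceiling(12/4).

Final answer: 3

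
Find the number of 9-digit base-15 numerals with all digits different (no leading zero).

The leading digit has 14 choices (anything but zero); the next has 14 (anything but the first), then 13, and so on, one fewer each time.
Total: 14 x 14 x 13 x 12 x 11 x 10 x 9 x 8 x 7.

Final answer: 1695133440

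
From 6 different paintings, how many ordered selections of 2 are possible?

P(6,2) = 6!/(6-2)! = 6!/4!.

Final answer: P(6,2) = 30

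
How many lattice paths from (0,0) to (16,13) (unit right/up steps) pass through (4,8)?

Paths (0,0)->(4,8): C(12,8) = 495.
Paths (4,8)->(16,13): C(17,5) = 6188.
By multiplication principle: 495 x 6188.

Final answer: 3063060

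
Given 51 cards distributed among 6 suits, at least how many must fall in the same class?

By pigeonhole with 51 objects and 6 categories: ceiling(51/6).

Final answer: 9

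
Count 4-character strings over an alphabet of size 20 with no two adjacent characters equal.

Let g(n) count such strings. g(1) = 20, and each valid string of length n-1 extends in 19 ways (any symbol but the last), so g(n) = 19 g(n-1).
Total: g(4) = 20 x 19^3.

Final answer: 20 x 19^{3} = 137180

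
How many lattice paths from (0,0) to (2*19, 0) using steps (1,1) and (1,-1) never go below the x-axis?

Total monotonic paths to (19,19): C(38,19) = 35345263800.
By the reflection principle, paths that go above the diagonal number C(38,20) = 33578000610.
Valid Dyck paths: 35345263800 - 33578000610.
(Equivalently, C_{19} = C(38,19)/20 = 35345263800/20.)

Final answer: C_{19} = 1767263190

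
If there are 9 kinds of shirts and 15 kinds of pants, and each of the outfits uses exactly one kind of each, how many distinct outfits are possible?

By the multiplication principle: 9 x 15.

Final answer: 135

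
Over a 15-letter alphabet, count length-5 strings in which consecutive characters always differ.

First character: 15 choices. Each subsequent: 14 choices (must differ from the previous one).
Total: 15 x 14^4.

Final answer: 15 x 14^{4} = 576240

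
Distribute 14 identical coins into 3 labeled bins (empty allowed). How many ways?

Stars and bars: C(n+k-1, k-1) = C(16,2).

Final answer: C(16,2) = 120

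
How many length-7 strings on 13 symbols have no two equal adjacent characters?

Let g(n) count such strings. g(1) = 13, and each valid string of length n-1 extends in 12 ways (any symbol but the last), so g(n) = 12 g(n-1).
Total: g(7) = 13 x 12^6.

Final answer: 13 x 12^{6} = 38817792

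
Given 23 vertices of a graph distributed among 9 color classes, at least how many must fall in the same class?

By pigeonhole with 23 objects and 9 categories: ceiling(23/9).

Final answer: 3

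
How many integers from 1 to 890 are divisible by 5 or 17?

Multiples of 5: 178. Multiples of 17: 52. Of both (lcm=85): 10.
By inclusion-exclusion: 178 + 52 - 10.

Final answer: 220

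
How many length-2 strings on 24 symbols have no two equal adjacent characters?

Let g(n) count such strings. g(1) = 24, and each valid string of length n-1 extends in 23 ways (any symbol but the last), so g(n) = 23 g(n-1).
Total: g(2) = 24 x 23^1.

Final answer: 24 x 23^{1} = 552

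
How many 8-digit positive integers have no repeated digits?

First digit: 9 (not 0). Second: 9 (not first). Third: 8, etc.
Total: 9 x 9 x 8 x 7 x 6 x 5 x 4 x 3.

Final answer: 1632960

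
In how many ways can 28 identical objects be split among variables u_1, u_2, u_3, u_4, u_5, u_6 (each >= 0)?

Stars and bars with 28 stars and 5 bars:
C(28+6-1, 6-1) = C(33,5).

Final answer: C(33,5) = 237336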